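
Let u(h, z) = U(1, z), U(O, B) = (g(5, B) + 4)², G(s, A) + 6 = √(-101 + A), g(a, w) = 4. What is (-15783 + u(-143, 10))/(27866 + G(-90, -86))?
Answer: -437931340/776179787 + 15719*I*√187/776179787 ≈ -0.56421 + 0.00027694*I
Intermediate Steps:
G(s, A) = -6 + √(-101 + A)
U(O, B) = 64 (U(O, B) = (4 + 4)² = 8² = 64)
u(h, z) = 64
(-15783 + u(-143, 10))/(27866 + G(-90, -86)) = (-15783 + 64)/(27866 + (-6 + √(-101 - 86))) = -15719/(27866 + (-6 + √(-187))) = -15719/(27866 + (-6 + I*√187)) = -15719/(27860 + I*√187)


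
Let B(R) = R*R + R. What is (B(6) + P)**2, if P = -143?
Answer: 10201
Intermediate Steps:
B(R) = R + R**2 (B(R) = R**2 + R = R + R**2)
(B(6) + P)**2 = (6*(1 + 6) - 143)**2 = (6*7 - 143)**2 = (42 - 143)**2 = (-101)**2 = 10201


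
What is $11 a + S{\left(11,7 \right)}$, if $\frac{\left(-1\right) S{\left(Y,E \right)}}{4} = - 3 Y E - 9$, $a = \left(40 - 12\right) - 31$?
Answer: $927$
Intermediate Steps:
$a = -3$ ($a = \left(40 + \left(-26 + 14\right)\right) - 31 = \left(40 - 12\right) - 31 = 28 - 31 = -3$)
$S{\left(Y,E \right)} = 36 + 12 E Y$ ($S{\left(Y,E \right)} = - 4 \left(- 3 Y E - 9\right) = - 4 \left(- 3 E Y - 9\right) = - 4 \left(-9 - 3 E Y\right) = 36 + 12 E Y$)
$11 a + S{\left(11,7 \right)} = 11 \left(-3\right) + \left(36 + 12 \cdot 7 \cdot 11\right) = -33 + \left(36 + 924\right) = -33 + 960 = 927$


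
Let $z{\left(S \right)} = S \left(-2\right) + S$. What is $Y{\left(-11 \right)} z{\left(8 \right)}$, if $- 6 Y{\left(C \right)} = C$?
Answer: $- \frac{44}{3} \approx -14.667$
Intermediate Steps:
$z{\left(S \right)} = - S$ ($z{\left(S \right)} = - 2 S + S = - S$)
$Y{\left(C \right)} = - \frac{C}{6}$
$Y{\left(-11 \right)} z{\left(8 \right)} = \left(- \frac{1}{6}\right) \left(-11\right) \left(\left(-1\right) 8\right) = \frac{11}{6} \left(-8\right) = - \frac{44}{3}$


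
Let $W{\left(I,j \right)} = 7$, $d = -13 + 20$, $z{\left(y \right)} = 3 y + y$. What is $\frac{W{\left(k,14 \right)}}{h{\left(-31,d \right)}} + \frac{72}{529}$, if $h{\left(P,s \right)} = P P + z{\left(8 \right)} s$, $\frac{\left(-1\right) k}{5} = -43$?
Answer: $\frac{89023}{626865} \approx 0.14201$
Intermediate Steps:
$z{\left(y \right)} = 4 y$
$d = 7$
$k = 215$ ($k = \left(-5\right) \left(-43\right) = 215$)
$h{\left(P,s \right)} = P^{2} + 32 s$ ($h{\left(P,s \right)} = P P + 4 \cdot 8 s = P^{2} + 32 s$)
$\frac{W{\left(k,14 \right)}}{h{\left(-31,d \right)}} + \frac{72}{529} = \frac{7}{\left(-31\right)^{2} + 32 \cdot 7} + \frac{72}{529} = \frac{7}{961 + 224} + 72 \cdot \frac{1}{529} = \frac{7}{1185} + \frac{72}{529} = \frac{89023}{626865}$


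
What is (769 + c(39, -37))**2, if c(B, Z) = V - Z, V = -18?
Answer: 620944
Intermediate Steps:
c(B, Z) = -18 - Z
(769 + c(39, -37))**2 = (769 + (-18 - 1*(-37)))**2 = (769 + (-18 + 37))**2 = (769 + 19)**2 = 788**2 = 620944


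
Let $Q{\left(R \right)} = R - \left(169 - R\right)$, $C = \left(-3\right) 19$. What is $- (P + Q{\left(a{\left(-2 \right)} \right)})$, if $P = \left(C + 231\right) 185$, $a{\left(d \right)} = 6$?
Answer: $-32033$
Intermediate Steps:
$C = -57$
$Q{\left(R \right)} = -169 + 2 R$ ($Q{\left(R \right)} = R + \left(-169 + R\right) = -169 + 2 R$)
$P = 32190$ ($P = \left(-57 + 231\right) 185 = 174 \cdot 185 = 32190$)
$- (P + Q{\left(a{\left(-2 \right)} \right)}) = - (32190 + \left(-169 + 2 \cdot 6\right)) = - (32190 + \left(-169 + 12\right)) = - (32190 - 157) = \left(-1\right) 32033 = -32033$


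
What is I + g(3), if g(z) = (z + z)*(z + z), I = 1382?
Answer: 1418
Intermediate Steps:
g(z) = 4*z² (g(z) = (2*z)*(2*z) = 4*z²)
I + g(3) = 1382 + 4*3² = 1382 + 4*9 = 1382 + 36 = 1418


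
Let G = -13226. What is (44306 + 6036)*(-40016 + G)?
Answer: -2680308764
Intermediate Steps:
(44306 + 6036)*(-40016 + G) = (44306 + 6036)*(-40016 - 13226) = 50342*(-53242) = -2680308764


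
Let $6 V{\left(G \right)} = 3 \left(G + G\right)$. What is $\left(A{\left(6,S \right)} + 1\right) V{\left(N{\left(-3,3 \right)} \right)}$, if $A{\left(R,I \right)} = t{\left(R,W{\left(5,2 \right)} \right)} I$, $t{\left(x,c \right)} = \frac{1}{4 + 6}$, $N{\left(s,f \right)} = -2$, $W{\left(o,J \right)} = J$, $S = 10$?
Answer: $-4$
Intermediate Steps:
$t{\left(x,c \right)} = \frac{1}{10}$
$A{\left(R,I \right)} = \frac{I}{10}$
$V{\left(G \right)} = G$ ($V{\left(G \right)} = \frac{3 \left(G + G\right)}{6} = \frac{3 \cdot 2 G}{6} = \frac{6 G}{6} = G$)
$\left(A{\left(6,S \right)} + 1\right) V{\left(N{\left(-3,3 \right)} \right)} = \left(\frac{1}{10} \cdot 10 + 1\right) \left(-2\right) = \left(1 + 1\right) \left(-2\right) = 2 \left(-2\right) = -4$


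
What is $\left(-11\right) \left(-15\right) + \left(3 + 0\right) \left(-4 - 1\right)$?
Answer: $150$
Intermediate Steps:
$\left(-11\right) \left(-15\right) + \left(3 + 0\right) \left(-4 - 1\right) = 165 + 3 \left(-5\right) = 165 - 15 = 150$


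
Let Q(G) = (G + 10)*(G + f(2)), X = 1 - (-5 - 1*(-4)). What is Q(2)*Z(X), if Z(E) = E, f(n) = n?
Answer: 96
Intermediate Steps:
X = 2 (X = 1 - (-5 + 4) = 1 - 1*(-1) = 1 + 1 = 2)
Q(G) = (2 + G)*(10 + G) (Q(G) = (G + 10)*(G + 2) = (10 + G)*(2 + G) = (2 + G)*(10 + G))
Q(2)*Z(X) = (20 + 2**2 + 12*2)*2 = (20 + 4 + 24)*2 = 48*2 = 96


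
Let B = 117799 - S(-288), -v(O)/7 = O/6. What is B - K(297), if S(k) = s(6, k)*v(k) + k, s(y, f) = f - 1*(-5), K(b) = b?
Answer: 212878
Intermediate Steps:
v(O) = -7*O/6
s(y, f) = 5 + f (s(y, f) = f + 5 = 5 + f)
S(k) = k - 7*k*(5 + k)/6 (S(k) = (5 + k)*(-7*k/6) + k = -7*k*(5 + k)/6 + k = k - 7*k*(5 + k)/6)
B = 213175 (B = 117799 - (-288)*(-29 - 7*(-288))/6 = 117799 - (-288)*(-29 + 2016)/6 = 117799 - (-288)*1987/6 = 117799 - 1*(-95376) = 117799 + 95376 = 213175)
B - K(297) = 213175 - 1*297 = 213175 - 297 = 212878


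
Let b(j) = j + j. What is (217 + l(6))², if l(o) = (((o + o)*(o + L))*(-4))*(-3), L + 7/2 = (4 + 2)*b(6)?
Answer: 119793025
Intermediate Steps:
b(j) = 2*j
L = 137/2 (L = -7/2 + (4 + 2)*(2*6) = -7/2 + 6*12 = -7/2 + 72 = 137/2 ≈ 68.500)
l(o) = 24*o*(137/2 + o) (l(o) = (((o + o)*(o + 137/2))*(-4))*(-3) = (((2*o)*(137/2 + o))*(-4))*(-3) = ((2*o*(137/2 + o))*(-4))*(-3) = -8*o*(137/2 + o)*(-3) = 24*o*(137/2 + o))
(217 + l(6))² = (217 + 12*6*(137 + 2*6))² = (217 + 12*6*(137 + 12))² = (217 + 12*6*149)² = (217 + 10728)² = 10945² = 119793025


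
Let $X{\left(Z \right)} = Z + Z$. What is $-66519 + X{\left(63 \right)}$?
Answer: $-66393$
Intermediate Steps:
$X{\left(Z \right)} = 2 Z$
$-66519 + X{\left(63 \right)} = -66519 + 2 \cdot 63 = -66519 + 126 = -66393$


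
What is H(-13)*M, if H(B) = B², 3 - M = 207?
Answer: -34476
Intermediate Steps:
M = -204 (M = 3 - 1*207 = 3 - 207 = -204)
H(-13)*M = (-13)²*(-204) = 169*(-204) = -34476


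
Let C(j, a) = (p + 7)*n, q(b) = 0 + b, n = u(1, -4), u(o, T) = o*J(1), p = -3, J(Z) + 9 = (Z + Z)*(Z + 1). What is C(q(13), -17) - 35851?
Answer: -35871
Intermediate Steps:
J(Z) = -9 + 2*Z*(1 + Z) (J(Z) = -9 + (Z + Z)*(Z + 1) = -9 + (2*Z)*(1 + Z) = -9 + 2*Z*(1 + Z))
u(o, T) = -5*o (u(o, T) = o*(-9 + 2*1 + 2*1²) = o*(-9 + 2 + 2*1) = o*(-9 + 2 + 2) = o*(-5) = -5*o)
n = -5 (n = -5*1 = -5)
q(b) = b
C(j, a) = -20 (C(j, a) = (-3 + 7)*(-5) = 4*(-5) = -20)
C(q(13), -17) - 35851 = -20 - 35851 = -35871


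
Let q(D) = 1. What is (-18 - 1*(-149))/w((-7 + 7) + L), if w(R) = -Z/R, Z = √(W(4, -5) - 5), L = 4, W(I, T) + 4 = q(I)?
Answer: 131*I*√2 ≈ 185.26*I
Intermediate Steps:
W(I, T) = -3 (W(I, T) = -4 + 1 = -3)
Z = 2*I*√2 (Z = √(-3 - 5) = √(-8) = 2*I*√2 ≈ 2.8284*I)
w(R) = -2*I*√2/R
(-18 - 1*(-149))/w((-7 + 7) + L) = (-18 - 1*(-149))/((-2*I*√2/((-7 + 7) + 4))) = (-18 + 149)/((-2*I*√2/(0 + 4))) = 131/((-2*I*√2/4)) = 131/((-2*I*√2*¼)) = 131/((-I*√2/2)) = 131*(I*√2) = 131*I*√2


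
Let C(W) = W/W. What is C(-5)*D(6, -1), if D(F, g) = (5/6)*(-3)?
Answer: -5/2 ≈ -2.5000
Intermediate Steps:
D(F, g) = -5/2 (D(F, g) = (5*(⅙))*(-3) = (⅚)*(-3) = -5/2)
C(W) = 1
C(-5)*D(6, -1) = 1*(-5/2) = -5/2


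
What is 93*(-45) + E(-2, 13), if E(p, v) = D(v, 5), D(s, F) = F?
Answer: -4180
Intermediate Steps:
E(p, v) = 5
93*(-45) + E(-2, 13) = 93*(-45) + 5 = -4185 + 5 = -4180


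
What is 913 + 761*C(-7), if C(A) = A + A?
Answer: -9741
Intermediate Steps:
C(A) = 2*A
913 + 761*C(-7) = 913 + 761*(2*(-7)) = 913 + 761*(-14) = 913 - 10654 = -9741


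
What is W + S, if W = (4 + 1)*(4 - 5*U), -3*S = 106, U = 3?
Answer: -271/3 ≈ -90.333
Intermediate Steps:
S = -106/3 (S = -⅓*106 = -106/3 ≈ -35.333)
W = -55 (W = (4 + 1)*(4 - 5*3) = 5*(4 - 15) = 5*(-11) = -55)
W + S = -55 - 106/3 = -271/3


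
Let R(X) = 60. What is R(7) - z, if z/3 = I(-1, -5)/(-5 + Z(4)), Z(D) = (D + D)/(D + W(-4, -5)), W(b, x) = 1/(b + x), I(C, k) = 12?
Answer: 7440/103 ≈ 72.233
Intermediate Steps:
Z(D) = 2*D/(-⅑ + D) (Z(D) = (D + D)/(D + 1/(-4 - 5)) = (2*D)/(D + 1/(-9)) = (2*D)/(D - ⅑) = (2*D)/(-⅑ + D) = 2*D/(-⅑ + D))
z = -1260/103 (z = 3*(12/(-5 + 18*4/(-1 + 9*4))) = 3*(12/(-5 + 18*4/(-1 + 36))) = 3*(12/(-5 + 18*4/35)) = 3*(12/(-5 + 18*4*(1/35))) = 3*(12/(-5 + 72/35)) = 3*(12/(-103/35)) = 3*(-35/103*12) = 3*(-420/103) = -1260/103 ≈ -12.233)
R(7) - z = 60 - 1*(-1260/103) = 60 + 1260/103 = 7440/103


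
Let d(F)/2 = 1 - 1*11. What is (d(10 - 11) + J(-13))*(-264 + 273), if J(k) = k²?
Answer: 1341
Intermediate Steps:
d(F) = -20 (d(F) = 2*(1 - 1*11) = 2*(1 - 11) = 2*(-10) = -20)
(d(10 - 11) + J(-13))*(-264 + 273) = (-20 + (-13)²)*(-264 + 273) = (-20 + 169)*9 = 149*9 = 1341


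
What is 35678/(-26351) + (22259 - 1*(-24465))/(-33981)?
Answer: -2443598242/895433331 ≈ -2.7290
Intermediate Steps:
35678/(-26351) + (22259 - 1*(-24465))/(-33981) = 35678*(-1/26351) + (22259 + 24465)*(-1/33981) = -35678/26351 + 46724*(-1/33981) = -35678/26351 - 46724/33981 = -2443598242/895433331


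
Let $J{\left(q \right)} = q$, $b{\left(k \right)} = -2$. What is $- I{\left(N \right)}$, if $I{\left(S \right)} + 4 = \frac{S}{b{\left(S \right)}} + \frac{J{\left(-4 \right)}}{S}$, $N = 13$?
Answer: $\frac{281}{26} \approx 10.808$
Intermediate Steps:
$I{\left(S \right)} = -4 - \frac{4}{S} - \frac{S}{2}$ ($I{\left(S \right)} = -4 + \left(\frac{S}{-2} - \frac{4}{S}\right) = -4 + \left(S \left(- \frac{1}{2}\right) - \frac{4}{S}\right) = -4 - \left(\frac{S}{2} + \frac{4}{S}\right) = -4 - \frac{4}{S} - \frac{S}{2}$)
$- I{\left(N \right)} = - (-4 - \frac{4}{13} - \frac{13}{2}) = \left(-1\right) \left(- \frac{281}{26}\right) = \frac{281}{26}$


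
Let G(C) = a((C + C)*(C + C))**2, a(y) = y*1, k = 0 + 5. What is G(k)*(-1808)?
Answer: -18080000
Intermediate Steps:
k = 5
a(y) = y
G(C) = 16*C**4 (G(C) = ((C + C)*(C + C))**2 = ((2*C)*(2*C))**2 = (4*C**2)**2 = 16*C**4)
G(k)*(-1808) = (16*5**4)*(-1808) = (16*625)*(-1808) = 10000*(-1808) = -18080000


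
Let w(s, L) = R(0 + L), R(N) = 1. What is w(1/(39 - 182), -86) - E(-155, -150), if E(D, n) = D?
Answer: 156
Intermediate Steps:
w(s, L) = 1
w(1/(39 - 182), -86) - E(-155, -150) = 1 - 1*(-155) = 1 + 155 = 156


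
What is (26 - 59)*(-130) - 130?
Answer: 4160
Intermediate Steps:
(26 - 59)*(-130) - 130 = -33*(-130) - 130 = 4290 - 130 = 4160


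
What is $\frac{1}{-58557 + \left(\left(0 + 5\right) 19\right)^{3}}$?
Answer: $\frac{1}{798818} \approx 1.2519 \cdot 10^{-6}$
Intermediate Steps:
$\frac{1}{-58557 + \left(\left(0 + 5\right) 19\right)^{3}} = \frac{1}{-58557 + \left(5 \cdot 19\right)^{3}} = \frac{1}{-58557 + 95^{3}} = \frac{1}{-58557 + 857375} = \frac{1}{798818}$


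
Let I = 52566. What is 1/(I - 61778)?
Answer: -1/9212 ≈ -0.00010855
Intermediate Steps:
1/(I - 61778) = 1/(52566 - 61778) = 1/(-9212) = -1/9212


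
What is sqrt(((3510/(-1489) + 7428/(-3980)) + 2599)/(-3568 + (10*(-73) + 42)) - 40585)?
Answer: I*sqrt(25213369933717555000215)/788187260 ≈ 201.46*I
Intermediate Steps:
sqrt(((3510/(-1489) + 7428/(-3980)) + 2599)/(-3568 + (10*(-73) + 42)) - 40585) = sqrt(((3510*(-1/1489) + 7428*(-1/3980)) + 2599)/(-3568 + (-730 + 42)) - 40585) = sqrt(((-3510/1489 - 1857/995) + 2599)/(-3568 - 688) - 40585) = sqrt((-6257523/1481555 + 2599)/(-4256) - 40585) = sqrt((3844303922/1481555)*(-1/4256) - 40585) = sqrt(-1922151961/3152749040 - 40585) = sqrt(-127956241940361/3152749040) = I*sqrt(25213369933717555000215)/788187260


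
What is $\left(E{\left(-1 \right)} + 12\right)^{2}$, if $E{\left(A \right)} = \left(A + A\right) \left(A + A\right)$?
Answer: $256$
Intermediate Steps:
$E{\left(A \right)} = 4 A^{2}$ ($E{\left(A \right)} = 2 A 2 A = 4 A^{2}$)
$\left(E{\left(-1 \right)} + 12\right)^{2} = \left(4 \left(-1\right)^{2} + 12\right)^{2} = \left(4 \cdot 1 + 12\right)^{2} = \left(4 + 12\right)^{2} = 16^{2} = 256$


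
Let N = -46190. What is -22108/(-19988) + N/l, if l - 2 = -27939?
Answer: 385219229/139601189 ≈ 2.7594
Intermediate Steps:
l = -27937 (l = 2 - 27939 = -27937)
-22108/(-19988) + N/l = -22108/(-19988) - 46190/(-27937) = -22108*(-1/19988) - 46190*(-1/27937) = 5527/4997 + 46190/27937 = 385219229/139601189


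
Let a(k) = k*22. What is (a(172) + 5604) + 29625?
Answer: 39013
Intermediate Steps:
a(k) = 22*k
(a(172) + 5604) + 29625 = (22*172 + 5604) + 29625 = (3784 + 5604) + 29625 = 9388 + 29625 = 39013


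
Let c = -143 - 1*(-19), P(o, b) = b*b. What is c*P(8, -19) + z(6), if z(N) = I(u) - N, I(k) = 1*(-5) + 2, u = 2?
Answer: -44773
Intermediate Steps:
P(o, b) = b**2
I(k) = -3 (I(k) = -5 + 2 = -3)
z(N) = -3 - N
c = -124 (c = -143 + 19 = -124)
c*P(8, -19) + z(6) = -124*(-19)**2 + (-3 - 1*6) = -124*361 + (-3 - 6) = -44764 - 9 = -44773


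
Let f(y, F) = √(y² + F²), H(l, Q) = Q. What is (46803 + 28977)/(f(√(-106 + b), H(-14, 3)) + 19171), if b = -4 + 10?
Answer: 363194595/91881833 - 18945*I*√91/91881833 ≈ 3.9528 - 0.0019669*I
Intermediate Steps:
b = 6
f(y, F) = √(F² + y²)
(46803 + 28977)/(f(√(-106 + b), H(-14, 3)) + 19171) = (46803 + 28977)/(√(3² + (√(-106 + 6))²) + 19171) = 75780/(√(9 + (√(-100))²) + 19171) = 75780/(√(9 + (10*I)²) + 19171) = 75780/(√(9 - 100) + 19171) = 75780/(√(-91) + 19171) = 75780/(I*√91 + 19171) = 75780/(19171 + I*√91)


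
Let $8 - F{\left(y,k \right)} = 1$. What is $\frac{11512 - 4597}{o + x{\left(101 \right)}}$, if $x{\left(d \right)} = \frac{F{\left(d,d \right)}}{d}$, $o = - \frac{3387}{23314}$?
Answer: $- \frac{16282847310}{178889} \approx -91022.0$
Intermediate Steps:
$o = - \frac{3387}{23314}$ ($o = \left(-3387\right) \frac{1}{23314} = - \frac{3387}{23314} \approx -0.14528$)
$F{\left(y,k \right)} = 7$ ($F{\left(y,k \right)} = 8 - 1 = 7$)
$x{\left(d \right)} = \frac{7}{d}$
$\frac{11512 - 4597}{o + x{\left(101 \right)}} = \frac{11512 - 4597}{- \frac{3387}{23314} + \frac{7}{101}} = \frac{6915}{- \frac{3387}{23314} + 7 \cdot \frac{1}{101}} = \frac{6915}{- \frac{3387}{23314} + \frac{7}{101}} = \frac{6915}{- \frac{178889}{2354714}} = 6915 \left(- \frac{2354714}{178889}\right) = - \frac{16282847310}{178889}$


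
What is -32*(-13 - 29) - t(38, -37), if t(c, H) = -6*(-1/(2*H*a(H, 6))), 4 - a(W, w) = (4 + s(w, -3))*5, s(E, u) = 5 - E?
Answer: 547005/407 ≈ 1344.0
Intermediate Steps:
a(W, w) = -41 + 5*w (a(W, w) = 4 - (4 + (5 - w))*5 = 4 - (9 - w)*5 = 4 - (45 - 5*w) = 4 + (-45 + 5*w) = -41 + 5*w)
t(c, H) = -3/(11*H) (t(c, H) = -6*(-1/(2*H*(-41 + 5*6))) = -6*(-1/(2*H*(-41 + 30))) = -6*1/(22*H) = -3/(11*H))
-32*(-13 - 29) - t(38, -37) = -32*(-13 - 29) - (-3)/(11*(-37)) = -32*(-42) - (-3)*(-1)/(11*37) = 1344 - 1*3/407 = 1344 - 3/407 = 547005/407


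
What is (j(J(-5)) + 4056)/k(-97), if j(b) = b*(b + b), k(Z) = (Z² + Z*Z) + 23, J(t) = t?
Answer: 4106/18841 ≈ 0.21793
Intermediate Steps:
k(Z) = 23 + 2*Z² (k(Z) = (Z² + Z²) + 23 = 2*Z² + 23 = 23 + 2*Z²)
j(b) = 2*b² (j(b) = b*(2*b) = 2*b²)
(j(J(-5)) + 4056)/k(-97) = (2*(-5)² + 4056)/(23 + 2*(-97)²) = (2*25 + 4056)/(23 + 2*9409) = (50 + 4056)/(23 + 18818) = 4106/18841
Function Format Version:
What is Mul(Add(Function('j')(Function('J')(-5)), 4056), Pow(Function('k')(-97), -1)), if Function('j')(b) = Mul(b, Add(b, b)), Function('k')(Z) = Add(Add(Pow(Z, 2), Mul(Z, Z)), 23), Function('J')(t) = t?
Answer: Rational(4106, 18841) ≈ 0.21793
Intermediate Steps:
Function('k')(Z) = Add(23, Mul(2, Pow(Z, 2))) (Function('k')(Z) = Add(Add(Pow(Z, 2), Pow(Z, 2)), 23) = Add(Mul(2, Pow(Z, 2)), 23) = Add(23, Mul(2, Pow(Z, 2))))
Function('j')(b) = Mul(2, Pow(b, 2)) (Function('j')(b) = Mul(b, Mul(2, b)) = Mul(2, Pow(b, 2)))
Mul(Add(Function('j')(Function('J')(-5)), 4056), Pow(Function('k')(-97), -1)) = Mul(Add(Mul(2, Pow(-5, 2)), 4056), Pow(Add(23, Mul(2, Pow(-97, 2))), -1)) = Mul(Add(Mul(2, 25), 4056), Pow(Add(23, Mul(2, 9409)), -1)) = Mul(Add(50, 4056), Pow(Add(23, 18818), -1)) = Mul(4106, Pow(18841, -1)) = Mul(4106, Rational(1, 18841)) = Rational(4106, 18841)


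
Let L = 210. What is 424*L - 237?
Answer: 88803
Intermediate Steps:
424*L - 237 = 424*210 - 237 = 89040 - 237 = 88803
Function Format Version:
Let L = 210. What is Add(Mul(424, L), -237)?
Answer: 88803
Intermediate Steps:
Add(Mul(424, L), -237) = Add(Mul(424, 210), -237) = Add(89040, -237) = 88803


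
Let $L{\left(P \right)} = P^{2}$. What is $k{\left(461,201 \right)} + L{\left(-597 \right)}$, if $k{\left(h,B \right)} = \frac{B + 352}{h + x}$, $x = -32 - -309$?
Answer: $\frac{263030395}{738} \approx 3.5641 \cdot 10^{5}$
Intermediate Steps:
$x = 277$ ($x = -32 + 309 = 277$)
$k{\left(h,B \right)} = \frac{352 + B}{277 + h}$ ($k{\left(h,B \right)} = \frac{B + 352}{h + 277} = \frac{352 + B}{277 + h}$)
$k{\left(461,201 \right)} + L{\left(-597 \right)} = \frac{352 + 201}{277 + 461} + \left(-597\right)^{2} = \frac{1}{738} \cdot 553 + 356409 = \frac{553}{738} + 356409 = \frac{263030395}{738}$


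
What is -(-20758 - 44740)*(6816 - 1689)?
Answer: 335808246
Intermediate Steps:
-(-20758 - 44740)*(6816 - 1689) = -(-65498)*5127 = -1*(-335808246) = 335808246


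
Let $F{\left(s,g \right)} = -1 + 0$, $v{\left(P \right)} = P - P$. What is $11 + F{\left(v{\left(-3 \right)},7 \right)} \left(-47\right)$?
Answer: $58$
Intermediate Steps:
$v{\left(P \right)} = 0$
$F{\left(s,g \right)} = -1$
$11 + F{\left(v{\left(-3 \right)},7 \right)} \left(-47\right) = 11 - -47 = 11 + 47 = 58$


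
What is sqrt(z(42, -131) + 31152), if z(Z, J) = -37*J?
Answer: sqrt(35999) ≈ 189.73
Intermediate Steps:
sqrt(z(42, -131) + 31152) = sqrt(-37*(-131) + 31152) = sqrt(4847 + 31152) = sqrt(35999)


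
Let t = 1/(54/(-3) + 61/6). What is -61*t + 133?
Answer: 6617/47 ≈ 140.79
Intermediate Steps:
t = -6/47 (t = 1/(54*(-⅓) + 61*(⅙)) = 1/(-18 + 61/6) = 1/(-47/6) = -6/47 ≈ -0.12766)
-61*t + 133 = -61*(-6/47) + 133 = 366/47 + 133 = 6617/47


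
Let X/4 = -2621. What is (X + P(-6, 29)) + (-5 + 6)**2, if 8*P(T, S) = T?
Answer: -41935/4 ≈ -10484.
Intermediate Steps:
P(T, S) = T/8
X = -10484 (X = 4*(-2621) = -10484)
(X + P(-6, 29)) + (-5 + 6)**2 = (-10484 + (1/8)*(-6)) + (-5 + 6)**2 = (-10484 - 3/4) + 1**2 = -41939/4 + 1 = -41935/4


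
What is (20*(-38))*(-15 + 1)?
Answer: 10640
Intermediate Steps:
(20*(-38))*(-15 + 1) = -760*(-14) = 10640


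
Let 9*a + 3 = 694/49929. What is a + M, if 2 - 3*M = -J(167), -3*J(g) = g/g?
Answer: 100552/449361 ≈ 0.22377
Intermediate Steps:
J(g) = -⅓ (J(g) = -g/(3*g) = -⅓*1 = -⅓)
a = -149093/449361 (a = -⅓ + (694/49929)/9 = -⅓ + (694*(1/49929))/9 = -⅓ + (⅑)*(694/49929) = -⅓ + 694/449361 = -149093/449361 ≈ -0.33179)
M = 5/9 (M = ⅔ - (-1)*(-1)/(3*3) = ⅔ - ⅓*⅓ = ⅔ - ⅑ = 5/9 ≈ 0.55556)
a + M = -149093/449361 + 5/9 = 100552/449361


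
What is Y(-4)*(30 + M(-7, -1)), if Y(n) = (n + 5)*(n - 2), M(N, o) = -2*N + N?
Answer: -222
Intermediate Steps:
M(N, o) = -N
Y(n) = (-2 + n)*(5 + n) (Y(n) = (5 + n)*(-2 + n) = (-2 + n)*(5 + n))
Y(-4)*(30 + M(-7, -1)) = (-10 + (-4)² + 3*(-4))*(30 - 1*(-7)) = (-10 + 16 - 12)*(30 + 7) = -6*37 = -222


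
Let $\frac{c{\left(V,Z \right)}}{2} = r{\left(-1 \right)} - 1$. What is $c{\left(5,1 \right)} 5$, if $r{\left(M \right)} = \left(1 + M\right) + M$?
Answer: $-20$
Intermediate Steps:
$r{\left(M \right)} = 1 + 2 M$
$c{\left(V,Z \right)} = -4$ ($c{\left(V,Z \right)} = 2 \left(\left(1 + 2 \left(-1\right)\right) - 1\right) = 2 \left(\left(1 - 2\right) - 1\right) = 2 \left(-1 - 1\right) = 2 \left(-2\right) = -4$)
$c{\left(5,1 \right)} 5 = \left(-4\right) 5 = -20$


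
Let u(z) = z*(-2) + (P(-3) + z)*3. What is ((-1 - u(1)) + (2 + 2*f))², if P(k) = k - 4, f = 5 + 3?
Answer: 1369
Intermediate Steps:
f = 8
P(k) = -4 + k
u(z) = -21 + z (u(z) = z*(-2) + ((-4 - 3) + z)*3 = -2*z + (-7 + z)*3 = -2*z + (-21 + 3*z) = -21 + z)
((-1 - u(1)) + (2 + 2*f))² = ((-1 - (-21 + 1)) + (2 + 2*8))² = ((-1 - 1*(-20)) + (2 + 16))² = ((-1 + 20) + 18)² = (19 + 18)² = 37² = 1369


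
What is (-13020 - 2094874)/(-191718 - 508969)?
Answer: 2107894/700687 ≈ 3.0083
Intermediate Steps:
(-13020 - 2094874)/(-191718 - 508969) = -2107894/(-700687) = -2107894*(-1/700687) = 2107894/700687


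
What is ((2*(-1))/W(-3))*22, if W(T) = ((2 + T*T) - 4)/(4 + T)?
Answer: -44/7 ≈ -6.2857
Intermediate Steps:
W(T) = (-2 + T²)/(4 + T) (W(T) = ((2 + T²) - 4)/(4 + T) = (-2 + T²)/(4 + T))
((2*(-1))/W(-3))*22 = ((2*(-1))/(((-2 + (-3)²)/(4 - 3))))*22 = -2/(-2 + 9)*22 = -2/(1*7)*22 = -2/7*22 = -44/7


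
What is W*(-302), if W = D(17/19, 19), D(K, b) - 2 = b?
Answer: -6342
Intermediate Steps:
D(K, b) = 2 + b
W = 21 (W = 2 + 19 = 21)
W*(-302) = 21*(-302) = -6342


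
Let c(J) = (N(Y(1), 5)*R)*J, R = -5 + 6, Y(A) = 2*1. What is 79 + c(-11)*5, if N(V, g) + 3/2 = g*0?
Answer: 323/2 ≈ 161.50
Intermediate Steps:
Y(A) = 2
N(V, g) = -3/2 (N(V, g) = -3/2 + g*0 = -3/2 + 0 = -3/2)
R = 1
c(J) = -3*J/2 (c(J) = (-3/2*1)*J = -3*J/2)
79 + c(-11)*5 = 79 - 3/2*(-11)*5 = 79 + (33/2)*5 = 79 + 165/2 = 323/2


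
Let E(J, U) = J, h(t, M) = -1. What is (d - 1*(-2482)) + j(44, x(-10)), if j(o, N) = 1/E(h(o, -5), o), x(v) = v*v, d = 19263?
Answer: 21744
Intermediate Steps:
x(v) = v²
j(o, N) = -1 (j(o, N) = 1/(-1) = -1)
(d - 1*(-2482)) + j(44, x(-10)) = (19263 - 1*(-2482)) - 1 = (19263 + 2482) - 1 = 21745 - 1 = 21744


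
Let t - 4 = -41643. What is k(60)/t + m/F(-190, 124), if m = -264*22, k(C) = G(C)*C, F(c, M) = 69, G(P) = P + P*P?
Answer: -85663904/957697 ≈ -89.448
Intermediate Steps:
G(P) = P + P**2
k(C) = C**2*(1 + C) (k(C) = (C*(1 + C))*C = C**2*(1 + C))
t = -41639 (t = 4 - 41643 = -41639)
m = -5808
k(60)/t + m/F(-190, 124) = (60**2*(1 + 60))/(-41639) - 5808/69 = (3600*61)*(-1/41639) - 5808*1/69 = 219600*(-1/41639) - 1936/23 = -219600/41639 - 1936/23 = -85663904/957697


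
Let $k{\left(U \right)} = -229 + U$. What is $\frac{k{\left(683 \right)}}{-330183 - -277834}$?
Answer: $- \frac{454}{52349} \approx -0.0086726$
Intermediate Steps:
$\frac{k{\left(683 \right)}}{-330183 - -277834} = \frac{-229 + 683}{-330183 - -277834} = \frac{454}{-330183 + 277834} = \frac{454}{-52349} = 454 \left(- \frac{1}{52349}\right) = - \frac{454}{52349}$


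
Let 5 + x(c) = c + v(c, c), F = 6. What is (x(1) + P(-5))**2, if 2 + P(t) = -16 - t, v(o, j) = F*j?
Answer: 121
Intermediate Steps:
v(o, j) = 6*j
P(t) = -18 - t (P(t) = -2 + (-16 - t) = -18 - t)
x(c) = -5 + 7*c (x(c) = -5 + (c + 6*c) = -5 + 7*c)
(x(1) + P(-5))**2 = ((-5 + 7*1) + (-18 - 1*(-5)))**2 = ((-5 + 7) + (-18 + 5))**2 = (2 - 13)**2 = (-11)**2 = 121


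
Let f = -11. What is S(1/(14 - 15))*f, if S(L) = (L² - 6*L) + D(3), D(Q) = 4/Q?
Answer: -275/3 ≈ -91.667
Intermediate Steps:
S(L) = 4/3 + L² - 6*L (S(L) = (L² - 6*L) + 4/3 = 4/3 + L² - 6*L)
S(1/(14 - 15))*f = (4/3 + (1/(14 - 15))² - 6/(14 - 15))*(-11) = (4/3 + (1/(-1))² - 6/(-1))*(-11) = (4/3 + (-1)² - 6*(-1))*(-11) = (4/3 + 1 + 6)*(-11) = (25/3)*(-11) = -275/3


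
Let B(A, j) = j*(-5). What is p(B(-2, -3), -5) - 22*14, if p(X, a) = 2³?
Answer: -300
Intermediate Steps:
B(A, j) = -5*j
p(X, a) = 8
p(B(-2, -3), -5) - 22*14 = 8 - 22*14 = 8 - 308 = -300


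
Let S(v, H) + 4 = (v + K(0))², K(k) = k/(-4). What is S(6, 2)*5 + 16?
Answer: 176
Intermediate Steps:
K(k) = -k/4 (K(k) = k*(-¼) = -k/4)
S(v, H) = -4 + v² (S(v, H) = -4 + (v - ¼*0)² = -4 + (v + 0)² = -4 + v²)
S(6, 2)*5 + 16 = (-4 + 6²)*5 + 16 = (-4 + 36)*5 + 16 = 32*5 + 16 = 160 + 16 = 176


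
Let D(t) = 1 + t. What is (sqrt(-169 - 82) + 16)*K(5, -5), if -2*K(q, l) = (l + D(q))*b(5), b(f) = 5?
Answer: -40 - 5*I*sqrt(251)/2 ≈ -40.0 - 39.607*I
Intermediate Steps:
K(q, l) = -5/2 - 5*l/2 - 5*q/2 (K(q, l) = -(l + (1 + q))*5/2 = -(1 + l + q)*5/2 = -(5 + 5*l + 5*q)/2 = -5/2 - 5*l/2 - 5*q/2)
(sqrt(-169 - 82) + 16)*K(5, -5) = (sqrt(-169 - 82) + 16)*(-5/2 - 5/2*(-5) - 5/2*5) = (sqrt(-251) + 16)*(-5/2 + 25/2 - 25/2) = (I*sqrt(251) + 16)*(-5/2) = (16 + I*sqrt(251))*(-5/2) = -40 - 5*I*sqrt(251)/2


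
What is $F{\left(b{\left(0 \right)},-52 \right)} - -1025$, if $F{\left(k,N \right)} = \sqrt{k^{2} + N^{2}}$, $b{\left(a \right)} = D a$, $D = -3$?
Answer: $1077$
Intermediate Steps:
$b{\left(a \right)} = - 3 a$
$F{\left(k,N \right)} = \sqrt{N^{2} + k^{2}}$
$F{\left(b{\left(0 \right)},-52 \right)} - -1025 = \sqrt{\left(-52\right)^{2} + \left(\left(-3\right) 0\right)^{2}} - -1025 = \sqrt{2704 + 0^{2}} + 1025 = \sqrt{2704 + 0} + 1025 = \sqrt{2704} + 1025 = 52 + 1025 = 1077$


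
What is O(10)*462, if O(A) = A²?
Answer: 46200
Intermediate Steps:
O(10)*462 = 10²*462 = 100*462 = 46200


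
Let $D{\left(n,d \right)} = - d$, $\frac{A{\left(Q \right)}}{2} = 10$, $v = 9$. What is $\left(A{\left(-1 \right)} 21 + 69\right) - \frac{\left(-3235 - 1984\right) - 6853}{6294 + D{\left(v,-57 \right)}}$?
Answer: $\frac{1039237}{2117} \approx 490.9$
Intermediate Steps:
$A{\left(Q \right)} = 20$ ($A{\left(Q \right)} = 2 \cdot 10 = 20$)
$\left(A{\left(-1 \right)} 21 + 69\right) - \frac{\left(-3235 - 1984\right) - 6853}{6294 + D{\left(v,-57 \right)}} = \left(20 \cdot 21 + 69\right) - \frac{\left(-3235 - 1984\right) - 6853}{6294 - -57} = \left(420 + 69\right) - \frac{-5219 - 6853}{6294 + 57} = 489 - - \frac{12072}{6351} = 489 - \left(-12072\right) \frac{1}{6351} = 489 - - \frac{4024}{2117} = 489 + \frac{4024}{2117} = \frac{1039237}{2117}$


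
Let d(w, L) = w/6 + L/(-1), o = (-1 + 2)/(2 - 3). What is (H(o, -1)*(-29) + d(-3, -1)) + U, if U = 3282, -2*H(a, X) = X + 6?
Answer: 3355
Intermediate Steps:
o = -1 (o = 1/(-1) = 1*(-1) = -1)
H(a, X) = -3 - X/2 (H(a, X) = -(X + 6)/2 = -(6 + X)/2 = -3 - X/2)
d(w, L) = -L + w/6 (d(w, L) = w*(⅙) + L*(-1) = w/6 - L = -L + w/6)
(H(o, -1)*(-29) + d(-3, -1)) + U = ((-3 - ½*(-1))*(-29) + (-1*(-1) + (⅙)*(-3))) + 3282 = ((-3 + ½)*(-29) + (1 - ½)) + 3282 = (-5/2*(-29) + ½) + 3282 = (145/2 + ½) + 3282 = 73 + 3282 = 3355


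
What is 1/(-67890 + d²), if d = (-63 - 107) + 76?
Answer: -1/59054 ≈ -1.6934e-5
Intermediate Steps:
d = -94 (d = -170 + 76 = -94)
1/(-67890 + d²) = 1/(-67890 + (-94)²) = 1/(-67890 + 8836) = 1/(-59054) = -1/59054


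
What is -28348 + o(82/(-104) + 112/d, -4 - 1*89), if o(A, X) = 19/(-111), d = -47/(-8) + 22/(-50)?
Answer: -3146647/111 ≈ -28348.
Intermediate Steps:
d = 1087/200 (d = -47*(-1/8) + 22*(-1/50) = 47/8 - 11/25 = 1087/200 ≈ 5.4350)
o(A, X) = -19/111 (o(A, X) = 19*(-1/111) = -19/111)
-28348 + o(82/(-104) + 112/d, -4 - 1*89) = -28348 - 19/111 = -3146647/111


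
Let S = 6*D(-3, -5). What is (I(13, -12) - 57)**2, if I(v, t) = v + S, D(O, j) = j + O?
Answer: 8464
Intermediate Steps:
D(O, j) = O + j
S = -48 (S = 6*(-3 - 5) = 6*(-8) = -48)
I(v, t) = -48 + v (I(v, t) = v - 48 = -48 + v)
(I(13, -12) - 57)**2 = ((-48 + 13) - 57)**2 = (-35 - 57)**2 = (-92)**2 = 8464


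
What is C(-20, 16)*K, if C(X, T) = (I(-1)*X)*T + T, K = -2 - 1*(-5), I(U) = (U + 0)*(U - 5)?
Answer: -5712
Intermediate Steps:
I(U) = U*(-5 + U)
K = 3 (K = -2 + 5 = 3)
C(X, T) = T + 6*T*X (C(X, T) = ((-(-5 - 1))*X)*T + T = ((-1*(-6))*X)*T + T = (6*X)*T + T = 6*T*X + T = T + 6*T*X)
C(-20, 16)*K = (16*(1 + 6*(-20)))*3 = (16*(1 - 120))*3 = (16*(-119))*3 = -1904*3 = -5712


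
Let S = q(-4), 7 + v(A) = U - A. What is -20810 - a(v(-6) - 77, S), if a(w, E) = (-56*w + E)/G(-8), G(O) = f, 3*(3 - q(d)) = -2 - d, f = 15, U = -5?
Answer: -950401/45 ≈ -21120.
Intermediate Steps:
v(A) = -12 - A (v(A) = -7 + (-5 - A) = -12 - A)
q(d) = 11/3 + d/3 (q(d) = 3 - (-2 - d)/3 = 3 + (⅔ + d/3) = 11/3 + d/3)
G(O) = 15
S = 7/3 (S = 11/3 + (⅓)*(-4) = 11/3 - 4/3 = 7/3 ≈ 2.3333)
a(w, E) = -56*w/15 + E/15 (a(w, E) = (-56*w + E)/15 = (E - 56*w)*(1/15) = -56*w/15 + E/15)
-20810 - a(v(-6) - 77, S) = -20810 - (-56*((-12 - 1*(-6)) - 77)/15 + (1/15)*(7/3)) = -20810 - (-56*((-12 + 6) - 77)/15 + 7/45) = -20810 - (-56*(-6 - 77)/15 + 7/45) = -20810 - (-56/15*(-83) + 7/45) = -20810 - (4648/15 + 7/45) = -20810 - 1*13951/45 = -20810 - 13951/45 = -950401/45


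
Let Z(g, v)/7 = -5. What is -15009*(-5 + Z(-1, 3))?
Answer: 600360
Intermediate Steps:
Z(g, v) = -35 (Z(g, v) = 7*(-5) = -35)
-15009*(-5 + Z(-1, 3)) = -15009*(-5 - 35) = -15009*(-40) = 600360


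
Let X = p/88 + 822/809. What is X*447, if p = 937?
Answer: 371174943/71192 ≈ 5213.7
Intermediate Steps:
X = 830369/71192 (X = 937/88 + 822/809 = 830369/71192 ≈ 11.664)
X*447 = (830369/71192)*447 = 371174943/71192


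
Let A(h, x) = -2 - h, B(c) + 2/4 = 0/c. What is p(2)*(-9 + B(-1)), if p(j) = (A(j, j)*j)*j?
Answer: 152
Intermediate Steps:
B(c) = -1/2 (B(c) = -1/2 + 0/c = -1/2 + 0 = -1/2)
p(j) = j**2*(-2 - j) (p(j) = ((-2 - j)*j)*j = (j*(-2 - j))*j = j**2*(-2 - j))
p(2)*(-9 + B(-1)) = (2**2*(-2 - 1*2))*(-9 - 1/2) = (4*(-2 - 2))*(-19/2) = (4*(-4))*(-19/2) = -16*(-19/2) = 152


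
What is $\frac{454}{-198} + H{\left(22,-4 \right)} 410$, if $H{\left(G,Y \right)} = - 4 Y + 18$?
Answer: $\frac{1379833}{99} \approx 13938.0$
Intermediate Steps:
$H{\left(G,Y \right)} = 18 - 4 Y$
$\frac{454}{-198} + H{\left(22,-4 \right)} 410 = \frac{454}{-198} + \left(18 - -16\right) 410 = 454 \left(- \frac{1}{198}\right) + \left(18 + 16\right) 410 = - \frac{227}{99} + 34 \cdot 410 = - \frac{227}{99} + 13940 = \frac{1379833}{99}$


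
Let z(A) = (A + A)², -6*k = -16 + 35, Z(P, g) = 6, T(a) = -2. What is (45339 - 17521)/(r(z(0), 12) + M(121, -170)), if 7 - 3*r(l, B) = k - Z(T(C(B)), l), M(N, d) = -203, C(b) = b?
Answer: -500724/3557 ≈ -140.77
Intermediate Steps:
k = -19/6 (k = -(-16 + 35)/6 = -⅙*19 = -19/6 ≈ -3.1667)
z(A) = 4*A² (z(A) = (2*A)² = 4*A²)
r(l, B) = 97/18 (r(l, B) = 7/3 - (-19/6 - 1*6)/3 = 7/3 - (-19/6 - 6)/3 = 7/3 - ⅓*(-55/6) = 7/3 + 55/18 = 97/18)
(45339 - 17521)/(r(z(0), 12) + M(121, -170)) = (45339 - 17521)/(97/18 - 203) = 27818/(-3557/18) = 27818*(-18/3557) = -500724/3557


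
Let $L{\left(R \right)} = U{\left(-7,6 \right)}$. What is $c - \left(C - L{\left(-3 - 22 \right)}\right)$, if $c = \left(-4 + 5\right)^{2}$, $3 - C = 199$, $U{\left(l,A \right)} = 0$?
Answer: $197$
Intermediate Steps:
$L{\left(R \right)} = 0$
$C = -196$ ($C = 3 - 199 = -196$)
$c = 1$ ($c = 1^{2} = 1$)
$c - \left(C - L{\left(-3 - 22 \right)}\right) = 1 - \left(-196 - 0\right) = 1 - \left(-196 + 0\right) = 1 - -196 = 1 + 196 = 197$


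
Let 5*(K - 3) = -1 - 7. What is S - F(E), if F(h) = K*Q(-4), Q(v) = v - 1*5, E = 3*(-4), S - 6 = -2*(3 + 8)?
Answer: -17/5 ≈ -3.4000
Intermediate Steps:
S = -16 (S = 6 - 2*(3 + 8) = 6 - 2*11 = 6 - 22 = -16)
E = -12
Q(v) = -5 + v (Q(v) = v - 5 = -5 + v)
K = 7/5 (K = 3 + (-1 - 7)/5 = 3 + (⅕)*(-8) = 3 - 8/5 = 7/5 ≈ 1.4000)
F(h) = -63/5 (F(h) = 7*(-5 - 4)/5 = (7/5)*(-9) = -63/5)
S - F(E) = -16 - 1*(-63/5) = -16 + 63/5 = -17/5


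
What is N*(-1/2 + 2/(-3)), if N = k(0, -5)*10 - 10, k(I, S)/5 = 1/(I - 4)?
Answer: 105/4 ≈ 26.250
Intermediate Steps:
k(I, S) = 5/(-4 + I) (k(I, S) = 5/(I - 4) = 5/(-4 + I))
N = -45/2 (N = (5/(-4 + 0))*10 - 10 = (5/(-4))*10 - 10 = (5*(-¼))*10 - 10 = -5/4*10 - 10 = -25/2 - 10 = -45/2 ≈ -22.500)
N*(-1/2 + 2/(-3)) = -45*(-1/2 + 2/(-3))/2 = -45*(-1*½ + 2*(-⅓))/2 = -45*(-½ - ⅔)/2 = -45/2*(-7/6) = 105/4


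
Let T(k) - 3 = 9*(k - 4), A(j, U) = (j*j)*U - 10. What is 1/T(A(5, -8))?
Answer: -1/1923 ≈ -0.00052002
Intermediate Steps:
A(j, U) = -10 + U*j² (A(j, U) = j²*U - 10 = U*j² - 10 = -10 + U*j²)
T(k) = -33 + 9*k (T(k) = 3 + 9*(k - 4) = 3 + 9*(-4 + k) = 3 + (-36 + 9*k) = -33 + 9*k)
1/T(A(5, -8)) = 1/(-33 + 9*(-10 - 8*5²)) = 1/(-33 + 9*(-10 - 8*25)) = 1/(-33 + 9*(-10 - 200)) = 1/(-33 + 9*(-210)) = 1/(-33 - 1890) = 1/(-1923) = -1/1923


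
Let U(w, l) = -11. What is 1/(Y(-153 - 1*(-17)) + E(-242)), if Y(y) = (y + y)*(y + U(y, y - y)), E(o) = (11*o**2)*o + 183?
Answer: -1/155857201 ≈ -6.4161e-9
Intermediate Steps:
E(o) = 183 + 11*o**3 (E(o) = 11*o**3 + 183 = 183 + 11*o**3)
Y(y) = 2*y*(-11 + y) (Y(y) = (y + y)*(y - 11) = (2*y)*(-11 + y) = 2*y*(-11 + y))
1/(Y(-153 - 1*(-17)) + E(-242)) = 1/(2*(-153 - 1*(-17))*(-11 + (-153 - 1*(-17))) + (183 + 11*(-242)**3)) = 1/(2*(-153 + 17)*(-11 + (-153 + 17)) + (183 + 11*(-14172488))) = 1/(2*(-136)*(-11 - 136) + (183 - 155897368)) = 1/(2*(-136)*(-147) - 155897185) = 1/(39984 - 155897185) = 1/(-155857201) = -1/155857201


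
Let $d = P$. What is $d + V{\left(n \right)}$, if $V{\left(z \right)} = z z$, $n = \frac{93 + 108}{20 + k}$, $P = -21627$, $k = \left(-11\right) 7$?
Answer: $- \frac{7802858}{361} \approx -21615.0$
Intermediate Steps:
$k = -77$
$d = -21627$
$n = - \frac{67}{19}$ ($n = \frac{93 + 108}{20 - 77} = \frac{201}{-57} = 201 \left(- \frac{1}{57}\right) = - \frac{67}{19} \approx -3.5263$)
$V{\left(z \right)} = z^{2}$
$d + V{\left(n \right)} = -21627 + \left(- \frac{67}{19}\right)^{2} = -21627 + \frac{4489}{361} = - \frac{7802858}{361}$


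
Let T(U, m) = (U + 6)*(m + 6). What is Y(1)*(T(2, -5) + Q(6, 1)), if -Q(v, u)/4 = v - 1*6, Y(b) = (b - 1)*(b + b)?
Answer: 0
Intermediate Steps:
Y(b) = 2*b*(-1 + b) (Y(b) = (-1 + b)*(2*b) = 2*b*(-1 + b))
T(U, m) = (6 + U)*(6 + m)
Q(v, u) = 24 - 4*v (Q(v, u) = -4*(v - 1*6) = -4*(v - 6) = -4*(-6 + v) = 24 - 4*v)
Y(1)*(T(2, -5) + Q(6, 1)) = (2*1*(-1 + 1))*((36 + 6*2 + 6*(-5) + 2*(-5)) + (24 - 4*6)) = (2*1*0)*((36 + 12 - 30 - 10) + (24 - 24)) = 0*(8 + 0) = 0*8 = 0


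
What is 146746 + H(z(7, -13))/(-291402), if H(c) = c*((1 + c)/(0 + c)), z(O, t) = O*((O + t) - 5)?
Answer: 21381038984/145701 ≈ 1.4675e+5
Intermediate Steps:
z(O, t) = O*(-5 + O + t)
H(c) = 1 + c (H(c) = c*((1 + c)/c) = 1 + c)
146746 + H(z(7, -13))/(-291402) = 146746 + (1 + 7*(-5 + 7 - 13))/(-291402) = 146746 + (1 + 7*(-11))*(-1/291402) = 146746 + (1 - 77)*(-1/291402) = 146746 - 76*(-1/291402) = 146746 + 38/145701 = 21381038984/145701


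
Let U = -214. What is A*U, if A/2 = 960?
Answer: -410880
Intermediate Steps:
A = 1920 (A = 2*960 = 1920)
A*U = 1920*(-214) = -410880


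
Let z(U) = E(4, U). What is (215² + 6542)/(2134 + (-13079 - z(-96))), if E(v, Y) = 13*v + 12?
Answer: -52767/11009 ≈ -4.7931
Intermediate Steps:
E(v, Y) = 12 + 13*v
z(U) = 64 (z(U) = 12 + 13*4 = 12 + 52 = 64)
(215² + 6542)/(2134 + (-13079 - z(-96))) = (215² + 6542)/(2134 + (-13079 - 1*64)) = (46225 + 6542)/(2134 + (-13079 - 64)) = 52767/(2134 - 13143) = 52767/(-11009) = 52767*(-1/11009) = -52767/11009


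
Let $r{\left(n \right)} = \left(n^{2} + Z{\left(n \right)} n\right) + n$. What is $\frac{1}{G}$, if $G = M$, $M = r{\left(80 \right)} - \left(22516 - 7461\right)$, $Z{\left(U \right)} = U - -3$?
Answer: $- \frac{1}{1935} \approx -0.0005168$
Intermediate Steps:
$Z{\left(U \right)} = 3 + U$ ($Z{\left(U \right)} = U + 3 = 3 + U$)
$r{\left(n \right)} = n + n^{2} + n \left(3 + n\right)$ ($r{\left(n \right)} = \left(n^{2} + \left(3 + n\right) n\right) + n = \left(n^{2} + n \left(3 + n\right)\right) + n = n + n^{2} + n \left(3 + n\right)$)
$M = -1935$ ($M = 2 \cdot 80 \left(2 + 80\right) - \left(22516 - 7461\right) = 2 \cdot 80 \cdot 82 - \left(22516 - 7461\right) = 13120 - 15055 = -1935$)
$G = -1935$
$\frac{1}{G} = \frac{1}{-1935} = - \frac{1}{1935}$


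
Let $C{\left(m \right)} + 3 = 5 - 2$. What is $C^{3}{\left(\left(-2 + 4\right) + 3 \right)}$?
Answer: $0$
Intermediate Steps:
$C{\left(m \right)} = 0$ ($C{\left(m \right)} = -3 + \left(5 - 2\right) = -3 + 3 = 0$)
$C^{3}{\left(\left(-2 + 4\right) + 3 \right)} = 0^{3} = 0$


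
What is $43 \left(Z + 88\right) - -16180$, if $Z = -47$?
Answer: $17943$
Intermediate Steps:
$43 \left(Z + 88\right) - -16180 = 43 \left(-47 + 88\right) - -16180 = 43 \cdot 41 + 16180 = 1763 + 16180 = 17943$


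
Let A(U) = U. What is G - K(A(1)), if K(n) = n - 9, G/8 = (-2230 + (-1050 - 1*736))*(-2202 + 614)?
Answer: 51019272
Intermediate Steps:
G = 51019264 (G = 8*((-2230 + (-1050 - 1*736))*(-2202 + 614)) = 8*((-2230 + (-1050 - 736))*(-1588)) = 8*((-2230 - 1786)*(-1588)) = 8*(-4016*(-1588)) = 8*6377408 = 51019264)
K(n) = -9 + n
G - K(A(1)) = 51019264 - (-9 + 1) = 51019264 - 1*(-8) = 51019264 + 8 = 51019272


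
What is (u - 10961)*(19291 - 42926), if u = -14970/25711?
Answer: 6661128651035/25711 ≈ 2.5908e+8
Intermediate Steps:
u = -14970/25711 (u = -14970*1/25711 = -14970/25711 ≈ -0.58224)
(u - 10961)*(19291 - 42926) = (-14970/25711 - 10961)*(19291 - 42926) = -281833241/25711*(-23635) = 6661128651035/25711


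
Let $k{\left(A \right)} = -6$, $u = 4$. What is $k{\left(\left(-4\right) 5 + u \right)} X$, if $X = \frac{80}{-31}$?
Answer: $\frac{480}{31} \approx 15.484$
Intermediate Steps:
$X = - \frac{80}{31}$ ($X = 80 \left(- \frac{1}{31}\right) = - \frac{80}{31} \approx -2.5806$)
$k{\left(\left(-4\right) 5 + u \right)} X = \left(-6\right) \left(- \frac{80}{31}\right) = \frac{480}{31}$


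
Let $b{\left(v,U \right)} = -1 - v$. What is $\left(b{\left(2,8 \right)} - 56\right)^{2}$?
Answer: $3481$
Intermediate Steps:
$\left(b{\left(2,8 \right)} - 56\right)^{2} = \left(\left(-1 - 2\right) - 56\right)^{2} = \left(-3 - 56\right)^{2} = \left(-59\right)^{2} = 3481$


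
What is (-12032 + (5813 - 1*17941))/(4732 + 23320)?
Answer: -6040/7013 ≈ -0.86126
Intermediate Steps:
(-12032 + (5813 - 1*17941))/(4732 + 23320) = (-12032 + (5813 - 17941))/28052 = (-12032 - 12128)*(1/28052) = -24160*1/28052 = -6040/7013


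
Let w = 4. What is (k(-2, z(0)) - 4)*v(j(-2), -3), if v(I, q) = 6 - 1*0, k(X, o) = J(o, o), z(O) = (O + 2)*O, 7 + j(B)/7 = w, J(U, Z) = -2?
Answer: -36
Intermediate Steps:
j(B) = -21 (j(B) = -49 + 7*4 = -49 + 28 = -21)
z(O) = O*(2 + O) (z(O) = (2 + O)*O = O*(2 + O))
k(X, o) = -2
v(I, q) = 6 (v(I, q) = 6 + 0 = 6)
(k(-2, z(0)) - 4)*v(j(-2), -3) = (-2 - 4)*6 = -6*6 = -36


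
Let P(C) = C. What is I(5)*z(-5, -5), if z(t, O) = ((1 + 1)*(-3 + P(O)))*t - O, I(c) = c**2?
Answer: 2125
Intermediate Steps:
z(t, O) = -O + t*(-6 + 2*O) (z(t, O) = ((1 + 1)*(-3 + O))*t - O = (2*(-3 + O))*t - O = (-6 + 2*O)*t - O = t*(-6 + 2*O) - O = -O + t*(-6 + 2*O))
I(5)*z(-5, -5) = 5**2*(-1*(-5) - 6*(-5) + 2*(-5)*(-5)) = 25*(5 + 30 + 50) = 25*85 = 2125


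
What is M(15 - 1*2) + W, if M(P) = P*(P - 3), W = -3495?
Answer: -3365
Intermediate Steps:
M(P) = P*(-3 + P)
M(15 - 1*2) + W = (15 - 1*2)*(-3 + (15 - 1*2)) - 3495 = (15 - 2)*(-3 + (15 - 2)) - 3495 = 13*(-3 + 13) - 3495 = 13*10 - 3495 = 130 - 3495 = -3365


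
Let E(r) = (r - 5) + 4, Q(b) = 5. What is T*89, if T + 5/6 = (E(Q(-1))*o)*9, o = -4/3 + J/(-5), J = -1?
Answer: -111161/30 ≈ -3705.4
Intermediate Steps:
E(r) = -1 + r (E(r) = (-5 + r) + 4 = -1 + r)
o = -17/15 (o = -4/3 - 1/(-5) = -4*⅓ - 1*(-⅕) = -4/3 + ⅕ = -17/15 ≈ -1.1333)
T = -1249/30 (T = -⅚ + ((-1 + 5)*(-17/15))*9 = -⅚ + (4*(-17/15))*9 = -⅚ - 68/15*9 = -⅚ - 204/5 = -1249/30 ≈ -41.633)
T*89 = -1249/30*89 = -111161/30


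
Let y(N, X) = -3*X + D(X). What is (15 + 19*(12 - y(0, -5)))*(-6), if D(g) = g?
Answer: -318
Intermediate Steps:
y(N, X) = -2*X (y(N, X) = -3*X + X = -2*X)
(15 + 19*(12 - y(0, -5)))*(-6) = (15 + 19*(12 - (-2)*(-5)))*(-6) = (15 + 19*(12 - 1*10))*(-6) = (15 + 19*(12 - 10))*(-6) = (15 + 19*2)*(-6) = (15 + 38)*(-6) = 53*(-6) = -318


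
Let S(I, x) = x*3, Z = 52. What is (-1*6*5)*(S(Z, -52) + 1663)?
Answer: -45210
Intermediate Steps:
S(I, x) = 3*x
(-1*6*5)*(S(Z, -52) + 1663) = (-1*6*5)*(3*(-52) + 1663) = (-6*5)*(-156 + 1663) = -30*1507 = -45210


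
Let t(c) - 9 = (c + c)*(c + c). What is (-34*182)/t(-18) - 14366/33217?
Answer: -224294426/43348185 ≈ -5.1743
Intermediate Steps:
t(c) = 9 + 4*c² (t(c) = 9 + (c + c)*(c + c) = 9 + (2*c)*(2*c) = 9 + 4*c²)
(-34*182)/t(-18) - 14366/33217 = (-34*182)/(9 + 4*(-18)²) - 14366/33217 = -6188/(9 + 4*324) - 14366*1/33217 = -6188/(9 + 1296) - 14366/33217 = -6188/1305 - 14366/33217 = -224294426/43348185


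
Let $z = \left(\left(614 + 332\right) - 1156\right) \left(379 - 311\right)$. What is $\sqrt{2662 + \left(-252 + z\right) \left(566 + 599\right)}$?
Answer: $i \sqrt{16927118} \approx 4114.3 i$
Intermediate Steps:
$z = -14280$ ($z = \left(946 - 1156\right) 68 = \left(-210\right) 68 = -14280$)
$\sqrt{2662 + \left(-252 + z\right) \left(566 + 599\right)} = \sqrt{2662 + \left(-252 - 14280\right) \left(566 + 599\right)} = \sqrt{2662 - 16929780} = \sqrt{-16927118} = i \sqrt{16927118}$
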